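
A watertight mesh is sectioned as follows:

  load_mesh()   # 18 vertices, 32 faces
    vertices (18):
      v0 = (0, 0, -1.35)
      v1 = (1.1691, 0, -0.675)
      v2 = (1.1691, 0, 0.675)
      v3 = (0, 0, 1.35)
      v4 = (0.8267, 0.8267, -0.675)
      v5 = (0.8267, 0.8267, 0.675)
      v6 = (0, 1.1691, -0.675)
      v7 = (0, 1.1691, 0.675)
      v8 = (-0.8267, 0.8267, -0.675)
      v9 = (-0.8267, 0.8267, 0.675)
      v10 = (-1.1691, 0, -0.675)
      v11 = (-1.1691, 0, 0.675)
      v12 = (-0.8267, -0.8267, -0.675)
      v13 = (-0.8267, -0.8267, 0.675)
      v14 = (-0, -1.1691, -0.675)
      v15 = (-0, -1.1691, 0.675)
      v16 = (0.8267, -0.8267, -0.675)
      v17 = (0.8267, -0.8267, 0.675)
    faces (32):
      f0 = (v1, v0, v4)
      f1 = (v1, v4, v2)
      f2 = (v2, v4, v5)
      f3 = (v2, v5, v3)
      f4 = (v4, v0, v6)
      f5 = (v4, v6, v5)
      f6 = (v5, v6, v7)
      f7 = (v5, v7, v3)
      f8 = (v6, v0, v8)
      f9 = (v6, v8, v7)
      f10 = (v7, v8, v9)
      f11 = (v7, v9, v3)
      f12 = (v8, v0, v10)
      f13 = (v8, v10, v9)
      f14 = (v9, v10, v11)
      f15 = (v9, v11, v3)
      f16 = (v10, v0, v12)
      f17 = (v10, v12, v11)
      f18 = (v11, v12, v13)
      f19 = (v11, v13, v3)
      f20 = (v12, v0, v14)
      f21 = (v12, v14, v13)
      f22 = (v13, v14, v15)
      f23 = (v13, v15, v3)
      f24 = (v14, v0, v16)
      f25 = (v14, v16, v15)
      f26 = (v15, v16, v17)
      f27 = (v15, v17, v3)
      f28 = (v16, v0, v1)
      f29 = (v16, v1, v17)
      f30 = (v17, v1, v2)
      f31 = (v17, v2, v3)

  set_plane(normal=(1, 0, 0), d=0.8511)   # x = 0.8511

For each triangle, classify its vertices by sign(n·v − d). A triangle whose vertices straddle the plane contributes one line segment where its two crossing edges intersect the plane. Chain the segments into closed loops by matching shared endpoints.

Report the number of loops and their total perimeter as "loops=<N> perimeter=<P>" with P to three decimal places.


loops=1 perimeter=5.858

Straddling triangles (8 of 32):
  (v1,v0,v4) [+--] → (0.8511, 0, -0.858603)–(0.8511, 0.767788, -0.675)  len=0.7894
  (v1,v4,v2) [+-+] → (0.8511, 0.767788, -0.675)–(0.8511, 0.767788, -0.578797)  len=0.0962
  (v2,v4,v5) [+--] → (0.8511, 0.767788, -0.578797)–(0.8511, 0.767788, 0.675)  len=1.2538
  (v2,v5,v3) [+--] → (0.8511, 0.767788, 0.675)–(0.8511, 0, 0.858603)  len=0.7894
  (v16,v0,v1) [--+] → (0.8511, 0, -0.858603)–(0.8511, -0.767788, -0.675)  len=0.7894
  (v16,v1,v17) [-+-] → (0.8511, -0.767788, -0.675)–(0.8511, -0.767788, 0.578797)  len=1.2538
  (v17,v1,v2) [-++] → (0.8511, -0.767788, 0.578797)–(0.8511, -0.767788, 0.675)  len=0.0962
  (v17,v2,v3) [-+-] → (0.8511, -0.767788, 0.675)–(0.8511, 0, 0.858603)  len=0.7894

Chained into 1 loop(s):
  loop 1: 8 segments, perimeter = 5.8577
Total perimeter = 5.858


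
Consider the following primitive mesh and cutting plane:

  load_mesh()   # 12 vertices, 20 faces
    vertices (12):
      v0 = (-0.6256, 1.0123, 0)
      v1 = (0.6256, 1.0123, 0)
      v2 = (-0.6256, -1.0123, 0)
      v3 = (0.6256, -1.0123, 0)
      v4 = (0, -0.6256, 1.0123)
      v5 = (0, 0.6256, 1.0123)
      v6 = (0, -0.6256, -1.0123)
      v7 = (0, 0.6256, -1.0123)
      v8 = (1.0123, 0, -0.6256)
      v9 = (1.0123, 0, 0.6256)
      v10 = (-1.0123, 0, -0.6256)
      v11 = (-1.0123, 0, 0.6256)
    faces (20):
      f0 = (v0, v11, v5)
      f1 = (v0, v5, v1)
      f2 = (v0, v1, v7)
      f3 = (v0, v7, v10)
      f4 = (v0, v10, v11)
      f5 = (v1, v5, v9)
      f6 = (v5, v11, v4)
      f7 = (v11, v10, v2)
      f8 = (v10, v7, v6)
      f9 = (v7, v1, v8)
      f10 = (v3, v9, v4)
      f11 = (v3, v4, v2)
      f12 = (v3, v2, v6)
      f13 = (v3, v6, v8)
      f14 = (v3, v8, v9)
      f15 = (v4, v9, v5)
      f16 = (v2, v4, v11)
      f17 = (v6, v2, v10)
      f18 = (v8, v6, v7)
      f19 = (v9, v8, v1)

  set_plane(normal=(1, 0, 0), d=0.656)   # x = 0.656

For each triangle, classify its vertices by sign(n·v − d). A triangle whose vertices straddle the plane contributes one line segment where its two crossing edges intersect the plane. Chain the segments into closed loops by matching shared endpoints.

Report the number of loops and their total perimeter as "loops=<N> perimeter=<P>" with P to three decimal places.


Straddling triangles (8 of 20):
  (v1,v5,v9) [--+] → (0.656, 0.220193, 0.761707)–(0.656, 0.932719, 0.0491809)  len=1.0077
  (v7,v1,v8) [--+] → (0.656, 0.932719, -0.0491809)–(0.656, 0.220193, -0.761707)  len=1.0077
  (v3,v9,v4) [-+-] → (0.656, -0.932719, 0.0491809)–(0.656, -0.220193, 0.761707)  len=1.0077
  (v3,v6,v8) [--+] → (0.656, -0.220193, -0.761707)–(0.656, -0.932719, -0.0491809)  len=1.0077
  (v3,v8,v9) [-++] → (0.656, -0.932719, -0.0491809)–(0.656, -0.932719, 0.0491809)  len=0.0984
  (v4,v9,v5) [-+-] → (0.656, -0.220193, 0.761707)–(0.656, 0.220193, 0.761707)  len=0.4404
  (v8,v6,v7) [+--] → (0.656, -0.220193, -0.761707)–(0.656, 0.220193, -0.761707)  len=0.4404
  (v9,v8,v1) [++-] → (0.656, 0.932719, -0.0491809)–(0.656, 0.932719, 0.0491809)  len=0.0984

Chained into 1 loop(s):
  loop 1: 8 segments, perimeter = 5.1082
Total perimeter = 5.108

loops=1 perimeter=5.108


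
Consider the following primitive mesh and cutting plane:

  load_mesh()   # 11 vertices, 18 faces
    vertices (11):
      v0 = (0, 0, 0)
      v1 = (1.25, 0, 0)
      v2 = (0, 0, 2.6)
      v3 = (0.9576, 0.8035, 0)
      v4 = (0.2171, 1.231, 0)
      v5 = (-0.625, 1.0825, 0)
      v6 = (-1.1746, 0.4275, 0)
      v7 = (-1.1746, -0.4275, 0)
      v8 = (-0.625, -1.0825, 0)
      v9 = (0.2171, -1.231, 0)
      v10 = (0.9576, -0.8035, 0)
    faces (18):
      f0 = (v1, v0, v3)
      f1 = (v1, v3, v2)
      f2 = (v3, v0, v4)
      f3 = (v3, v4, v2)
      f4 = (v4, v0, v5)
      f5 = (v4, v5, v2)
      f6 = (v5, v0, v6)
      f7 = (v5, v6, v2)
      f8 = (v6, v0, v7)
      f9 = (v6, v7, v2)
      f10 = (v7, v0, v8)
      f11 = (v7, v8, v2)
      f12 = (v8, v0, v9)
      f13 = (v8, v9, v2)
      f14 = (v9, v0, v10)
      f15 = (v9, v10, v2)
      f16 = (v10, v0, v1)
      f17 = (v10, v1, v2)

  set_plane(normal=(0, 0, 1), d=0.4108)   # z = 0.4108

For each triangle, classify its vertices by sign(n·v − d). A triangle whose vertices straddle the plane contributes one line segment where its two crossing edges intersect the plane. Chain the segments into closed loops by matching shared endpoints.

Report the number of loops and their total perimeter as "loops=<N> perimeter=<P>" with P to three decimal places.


loops=1 perimeter=6.480

Straddling triangles (9 of 18):
  (v1,v3,v2) [--+] → (0.806299, 0.676547, 0.4108)–(1.0525, 0, 0.4108)  len=0.7200
  (v3,v4,v2) [--+] → (0.182798, 1.0365, 0.4108)–(0.806299, 0.676547, 0.4108)  len=0.7199
  (v4,v5,v2) [--+] → (-0.52625, 0.911465, 0.4108)–(0.182798, 1.0365, 0.4108)  len=0.7200
  (v5,v6,v2) [--+] → (-0.989013, 0.359955, 0.4108)–(-0.52625, 0.911465, 0.4108)  len=0.7199
  (v6,v7,v2) [--+] → (-0.989013, -0.359955, 0.4108)–(-0.989013, 0.359955, 0.4108)  len=0.7199
  (v7,v8,v2) [--+] → (-0.52625, -0.911465, 0.4108)–(-0.989013, -0.359955, 0.4108)  len=0.7199
  (v8,v9,v2) [--+] → (0.182798, -1.0365, 0.4108)–(-0.52625, -0.911465, 0.4108)  len=0.7200
  (v9,v10,v2) [--+] → (0.806299, -0.676547, 0.4108)–(0.182798, -1.0365, 0.4108)  len=0.7199
  (v10,v1,v2) [--+] → (1.0525, 0, 0.4108)–(0.806299, -0.676547, 0.4108)  len=0.7200

Chained into 1 loop(s):
  loop 1: 9 segments, perimeter = 6.4796
Total perimeter = 6.480


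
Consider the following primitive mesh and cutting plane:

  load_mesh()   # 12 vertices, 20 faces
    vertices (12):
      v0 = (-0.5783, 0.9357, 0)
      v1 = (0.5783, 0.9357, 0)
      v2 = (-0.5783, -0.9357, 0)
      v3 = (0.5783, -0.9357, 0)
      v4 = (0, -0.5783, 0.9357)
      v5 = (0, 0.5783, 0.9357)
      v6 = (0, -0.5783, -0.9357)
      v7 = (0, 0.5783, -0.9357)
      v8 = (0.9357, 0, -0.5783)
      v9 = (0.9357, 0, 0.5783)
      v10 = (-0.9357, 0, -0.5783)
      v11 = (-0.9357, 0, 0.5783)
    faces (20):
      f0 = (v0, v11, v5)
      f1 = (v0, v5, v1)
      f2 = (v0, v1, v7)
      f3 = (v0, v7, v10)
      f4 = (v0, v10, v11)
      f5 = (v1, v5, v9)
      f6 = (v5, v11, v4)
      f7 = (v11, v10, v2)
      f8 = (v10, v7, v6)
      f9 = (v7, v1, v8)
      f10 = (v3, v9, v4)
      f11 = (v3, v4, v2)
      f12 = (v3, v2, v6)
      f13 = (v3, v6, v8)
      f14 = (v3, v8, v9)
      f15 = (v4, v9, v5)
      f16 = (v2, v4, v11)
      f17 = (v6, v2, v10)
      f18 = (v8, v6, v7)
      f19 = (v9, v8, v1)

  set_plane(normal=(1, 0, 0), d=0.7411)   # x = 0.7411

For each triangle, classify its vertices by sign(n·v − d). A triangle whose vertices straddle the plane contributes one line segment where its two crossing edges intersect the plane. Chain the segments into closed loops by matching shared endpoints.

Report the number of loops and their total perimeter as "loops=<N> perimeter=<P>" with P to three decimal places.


loops=1 perimeter=3.736

Straddling triangles (8 of 20):
  (v1,v5,v9) [--+] → (0.7411, 0.120271, 0.652629)–(0.7411, 0.509477, 0.263423)  len=0.5504
  (v7,v1,v8) [--+] → (0.7411, 0.509477, -0.263423)–(0.7411, 0.120271, -0.652629)  len=0.5504
  (v3,v9,v4) [-+-] → (0.7411, -0.509477, 0.263423)–(0.7411, -0.120271, 0.652629)  len=0.5504
  (v3,v6,v8) [--+] → (0.7411, -0.120271, -0.652629)–(0.7411, -0.509477, -0.263423)  len=0.5504
  (v3,v8,v9) [-++] → (0.7411, -0.509477, -0.263423)–(0.7411, -0.509477, 0.263423)  len=0.5268
  (v4,v9,v5) [-+-] → (0.7411, -0.120271, 0.652629)–(0.7411, 0.120271, 0.652629)  len=0.2405
  (v8,v6,v7) [+--] → (0.7411, -0.120271, -0.652629)–(0.7411, 0.120271, -0.652629)  len=0.2405
  (v9,v8,v1) [++-] → (0.7411, 0.509477, -0.263423)–(0.7411, 0.509477, 0.263423)  len=0.5268

Chained into 1 loop(s):
  loop 1: 8 segments, perimeter = 3.7365
Total perimeter = 3.736


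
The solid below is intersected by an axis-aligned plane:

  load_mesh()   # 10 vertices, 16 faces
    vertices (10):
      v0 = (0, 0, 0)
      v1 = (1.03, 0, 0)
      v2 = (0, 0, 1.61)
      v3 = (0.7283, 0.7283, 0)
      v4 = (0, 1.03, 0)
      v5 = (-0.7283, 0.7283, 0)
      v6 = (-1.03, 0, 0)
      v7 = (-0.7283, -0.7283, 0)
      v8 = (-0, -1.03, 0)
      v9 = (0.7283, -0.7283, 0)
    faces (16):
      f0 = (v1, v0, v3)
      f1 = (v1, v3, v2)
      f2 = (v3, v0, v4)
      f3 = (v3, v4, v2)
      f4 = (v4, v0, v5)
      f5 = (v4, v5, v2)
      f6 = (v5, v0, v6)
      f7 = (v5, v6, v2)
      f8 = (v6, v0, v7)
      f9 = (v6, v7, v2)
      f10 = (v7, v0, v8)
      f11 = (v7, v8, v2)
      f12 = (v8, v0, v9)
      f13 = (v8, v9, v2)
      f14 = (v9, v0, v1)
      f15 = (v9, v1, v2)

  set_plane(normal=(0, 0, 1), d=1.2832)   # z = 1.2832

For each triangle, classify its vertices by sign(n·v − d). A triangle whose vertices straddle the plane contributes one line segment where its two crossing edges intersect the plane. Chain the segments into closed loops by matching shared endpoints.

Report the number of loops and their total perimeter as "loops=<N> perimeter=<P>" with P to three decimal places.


Straddling triangles (8 of 16):
  (v1,v3,v2) [--+] → (0.147831, 0.147831, 1.2832)–(0.209071, 0, 1.2832)  len=0.1600
  (v3,v4,v2) [--+] → (0, 0.209071, 1.2832)–(0.147831, 0.147831, 1.2832)  len=0.1600
  (v4,v5,v2) [--+] → (-0.147831, 0.147831, 1.2832)–(0, 0.209071, 1.2832)  len=0.1600
  (v5,v6,v2) [--+] → (-0.209071, 0, 1.2832)–(-0.147831, 0.147831, 1.2832)  len=0.1600
  (v6,v7,v2) [--+] → (-0.147831, -0.147831, 1.2832)–(-0.209071, 0, 1.2832)  len=0.1600
  (v7,v8,v2) [--+] → (0, -0.209071, 1.2832)–(-0.147831, -0.147831, 1.2832)  len=0.1600
  (v8,v9,v2) [--+] → (0.147831, -0.147831, 1.2832)–(0, -0.209071, 1.2832)  len=0.1600
  (v9,v1,v2) [--+] → (0.209071, 0, 1.2832)–(0.147831, -0.147831, 1.2832)  len=0.1600

Chained into 1 loop(s):
  loop 1: 8 segments, perimeter = 1.2801
Total perimeter = 1.280

loops=1 perimeter=1.280


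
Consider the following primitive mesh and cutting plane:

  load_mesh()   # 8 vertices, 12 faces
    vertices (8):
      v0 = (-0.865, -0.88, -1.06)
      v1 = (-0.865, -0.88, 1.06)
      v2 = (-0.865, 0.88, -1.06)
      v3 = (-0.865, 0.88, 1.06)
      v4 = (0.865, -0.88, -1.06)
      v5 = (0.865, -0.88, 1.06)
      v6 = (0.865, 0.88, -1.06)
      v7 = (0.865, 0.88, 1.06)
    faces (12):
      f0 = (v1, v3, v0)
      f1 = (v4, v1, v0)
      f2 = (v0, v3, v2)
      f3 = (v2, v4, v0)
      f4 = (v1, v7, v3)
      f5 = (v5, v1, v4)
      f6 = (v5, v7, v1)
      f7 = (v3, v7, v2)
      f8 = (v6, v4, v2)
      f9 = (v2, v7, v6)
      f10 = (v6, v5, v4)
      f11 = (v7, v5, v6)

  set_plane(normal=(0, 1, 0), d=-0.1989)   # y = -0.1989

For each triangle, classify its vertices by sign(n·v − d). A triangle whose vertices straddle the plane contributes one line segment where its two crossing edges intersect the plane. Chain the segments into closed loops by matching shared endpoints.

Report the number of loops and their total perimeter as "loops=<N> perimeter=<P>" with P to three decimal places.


Straddling triangles (8 of 12):
  (v1,v3,v0) [-+-] → (-0.865, -0.1989, 1.06)–(-0.865, -0.1989, -0.239584)  len=1.2996
  (v0,v3,v2) [-++] → (-0.865, -0.1989, -0.239584)–(-0.865, -0.1989, -1.06)  len=0.8204
  (v2,v4,v0) [+--] → (0.19551, -0.1989, -1.06)–(-0.865, -0.1989, -1.06)  len=1.0605
  (v1,v7,v3) [-++] → (-0.19551, -0.1989, 1.06)–(-0.865, -0.1989, 1.06)  len=0.6695
  (v5,v7,v1) [-+-] → (0.865, -0.1989, 1.06)–(-0.19551, -0.1989, 1.06)  len=1.0605
  (v6,v4,v2) [+-+] → (0.865, -0.1989, -1.06)–(0.19551, -0.1989, -1.06)  len=0.6695
  (v6,v5,v4) [+--] → (0.865, -0.1989, 0.239584)–(0.865, -0.1989, -1.06)  len=1.2996
  (v7,v5,v6) [+-+] → (0.865, -0.1989, 1.06)–(0.865, -0.1989, 0.239584)  len=0.8204

Chained into 1 loop(s):
  loop 1: 8 segments, perimeter = 7.7000
Total perimeter = 7.700

loops=1 perimeter=7.700


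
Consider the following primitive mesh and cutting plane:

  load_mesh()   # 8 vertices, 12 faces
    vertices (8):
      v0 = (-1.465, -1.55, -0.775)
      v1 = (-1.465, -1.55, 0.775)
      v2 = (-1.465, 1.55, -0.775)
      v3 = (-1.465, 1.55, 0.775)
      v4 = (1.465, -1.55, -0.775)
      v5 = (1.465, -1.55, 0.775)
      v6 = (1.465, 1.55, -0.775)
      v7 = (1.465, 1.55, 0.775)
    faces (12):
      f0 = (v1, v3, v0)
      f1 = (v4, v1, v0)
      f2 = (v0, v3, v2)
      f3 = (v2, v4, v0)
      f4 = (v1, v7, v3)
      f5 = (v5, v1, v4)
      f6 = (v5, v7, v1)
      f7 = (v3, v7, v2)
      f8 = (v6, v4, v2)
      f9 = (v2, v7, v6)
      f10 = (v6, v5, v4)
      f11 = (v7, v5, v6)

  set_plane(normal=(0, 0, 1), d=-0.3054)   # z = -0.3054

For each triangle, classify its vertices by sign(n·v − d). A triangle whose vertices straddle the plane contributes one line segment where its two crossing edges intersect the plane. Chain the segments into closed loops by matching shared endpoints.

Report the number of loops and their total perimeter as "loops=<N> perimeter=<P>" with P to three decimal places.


Straddling triangles (8 of 12):
  (v1,v3,v0) [++-] → (-1.465, -0.6108, -0.3054)–(-1.465, -1.55, -0.3054)  len=0.9392
  (v4,v1,v0) [-+-] → (0.577305, -1.55, -0.3054)–(-1.465, -1.55, -0.3054)  len=2.0423
  (v0,v3,v2) [-+-] → (-1.465, -0.6108, -0.3054)–(-1.465, 1.55, -0.3054)  len=2.1608
  (v5,v1,v4) [++-] → (0.577305, -1.55, -0.3054)–(1.465, -1.55, -0.3054)  len=0.8877
  (v3,v7,v2) [++-] → (-0.577305, 1.55, -0.3054)–(-1.465, 1.55, -0.3054)  len=0.8877
  (v2,v7,v6) [-+-] → (-0.577305, 1.55, -0.3054)–(1.465, 1.55, -0.3054)  len=2.0423
  (v6,v5,v4) [-+-] → (1.465, 0.6108, -0.3054)–(1.465, -1.55, -0.3054)  len=2.1608
  (v7,v5,v6) [++-] → (1.465, 0.6108, -0.3054)–(1.465, 1.55, -0.3054)  len=0.9392

Chained into 1 loop(s):
  loop 1: 8 segments, perimeter = 12.0600
Total perimeter = 12.060

loops=1 perimeter=12.060


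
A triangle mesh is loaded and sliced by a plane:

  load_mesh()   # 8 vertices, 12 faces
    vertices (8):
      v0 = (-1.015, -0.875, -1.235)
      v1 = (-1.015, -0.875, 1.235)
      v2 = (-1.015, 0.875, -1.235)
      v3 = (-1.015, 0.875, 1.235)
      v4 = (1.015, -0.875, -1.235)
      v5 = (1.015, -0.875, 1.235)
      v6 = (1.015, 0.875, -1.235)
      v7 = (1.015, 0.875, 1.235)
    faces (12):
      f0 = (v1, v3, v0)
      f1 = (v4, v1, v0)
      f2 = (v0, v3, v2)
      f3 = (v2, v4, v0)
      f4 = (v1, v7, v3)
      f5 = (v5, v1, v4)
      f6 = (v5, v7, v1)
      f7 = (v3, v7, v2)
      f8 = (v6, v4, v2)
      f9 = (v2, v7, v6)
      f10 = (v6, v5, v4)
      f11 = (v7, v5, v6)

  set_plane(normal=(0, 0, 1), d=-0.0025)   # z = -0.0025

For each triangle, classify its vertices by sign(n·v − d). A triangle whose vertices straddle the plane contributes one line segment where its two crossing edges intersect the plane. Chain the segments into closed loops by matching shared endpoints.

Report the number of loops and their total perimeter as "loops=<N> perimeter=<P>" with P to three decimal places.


loops=1 perimeter=7.560

Straddling triangles (8 of 12):
  (v1,v3,v0) [++-] → (-1.015, -0.00177126, -0.0025)–(-1.015, -0.875, -0.0025)  len=0.8732
  (v4,v1,v0) [-+-] → (0.00205466, -0.875, -0.0025)–(-1.015, -0.875, -0.0025)  len=1.0171
  (v0,v3,v2) [-+-] → (-1.015, -0.00177126, -0.0025)–(-1.015, 0.875, -0.0025)  len=0.8768
  (v5,v1,v4) [++-] → (0.00205466, -0.875, -0.0025)–(1.015, -0.875, -0.0025)  len=1.0129
  (v3,v7,v2) [++-] → (-0.00205466, 0.875, -0.0025)–(-1.015, 0.875, -0.0025)  len=1.0129
  (v2,v7,v6) [-+-] → (-0.00205466, 0.875, -0.0025)–(1.015, 0.875, -0.0025)  len=1.0171
  (v6,v5,v4) [-+-] → (1.015, 0.00177126, -0.0025)–(1.015, -0.875, -0.0025)  len=0.8768
  (v7,v5,v6) [++-] → (1.015, 0.00177126, -0.0025)–(1.015, 0.875, -0.0025)  len=0.8732

Chained into 1 loop(s):
  loop 1: 8 segments, perimeter = 7.5600
Total perimeter = 7.560


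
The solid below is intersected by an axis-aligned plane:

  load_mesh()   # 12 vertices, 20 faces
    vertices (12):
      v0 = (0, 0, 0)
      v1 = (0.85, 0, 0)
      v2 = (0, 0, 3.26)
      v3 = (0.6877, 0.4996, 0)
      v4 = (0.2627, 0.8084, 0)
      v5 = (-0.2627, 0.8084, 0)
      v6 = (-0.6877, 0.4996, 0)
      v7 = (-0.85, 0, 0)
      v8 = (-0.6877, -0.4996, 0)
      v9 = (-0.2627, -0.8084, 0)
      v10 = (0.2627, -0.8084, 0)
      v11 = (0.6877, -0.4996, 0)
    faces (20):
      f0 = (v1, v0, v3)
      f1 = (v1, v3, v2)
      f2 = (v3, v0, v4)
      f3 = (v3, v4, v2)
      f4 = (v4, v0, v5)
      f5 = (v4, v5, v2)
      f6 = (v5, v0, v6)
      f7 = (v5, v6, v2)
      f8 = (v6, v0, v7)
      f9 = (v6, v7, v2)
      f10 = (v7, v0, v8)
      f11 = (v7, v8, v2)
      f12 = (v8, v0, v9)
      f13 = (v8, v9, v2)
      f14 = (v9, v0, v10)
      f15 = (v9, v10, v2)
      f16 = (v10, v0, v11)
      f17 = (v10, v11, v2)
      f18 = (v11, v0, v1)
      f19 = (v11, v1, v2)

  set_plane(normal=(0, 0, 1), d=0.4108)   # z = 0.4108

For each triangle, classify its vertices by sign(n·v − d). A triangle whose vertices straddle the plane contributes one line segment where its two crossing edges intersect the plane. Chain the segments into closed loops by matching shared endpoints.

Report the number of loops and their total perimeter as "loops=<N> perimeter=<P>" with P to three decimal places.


Straddling triangles (10 of 20):
  (v1,v3,v2) [--+] → (0.601041, 0.436644, 0.4108)–(0.74289, 0, 0.4108)  len=0.4591
  (v3,v4,v2) [--+] → (0.229597, 0.706532, 0.4108)–(0.601041, 0.436644, 0.4108)  len=0.4591
  (v4,v5,v2) [--+] → (-0.229597, 0.706532, 0.4108)–(0.229597, 0.706532, 0.4108)  len=0.4592
  (v5,v6,v2) [--+] → (-0.601041, 0.436644, 0.4108)–(-0.229597, 0.706532, 0.4108)  len=0.4591
  (v6,v7,v2) [--+] → (-0.74289, 0, 0.4108)–(-0.601041, 0.436644, 0.4108)  len=0.4591
  (v7,v8,v2) [--+] → (-0.601041, -0.436644, 0.4108)–(-0.74289, 0, 0.4108)  len=0.4591
  (v8,v9,v2) [--+] → (-0.229597, -0.706532, 0.4108)–(-0.601041, -0.436644, 0.4108)  len=0.4591
  (v9,v10,v2) [--+] → (0.229597, -0.706532, 0.4108)–(-0.229597, -0.706532, 0.4108)  len=0.4592
  (v10,v11,v2) [--+] → (0.601041, -0.436644, 0.4108)–(0.229597, -0.706532, 0.4108)  len=0.4591
  (v11,v1,v2) [--+] → (0.74289, 0, 0.4108)–(0.601041, -0.436644, 0.4108)  len=0.4591

Chained into 1 loop(s):
  loop 1: 10 segments, perimeter = 4.5914
Total perimeter = 4.591

loops=1 perimeter=4.591


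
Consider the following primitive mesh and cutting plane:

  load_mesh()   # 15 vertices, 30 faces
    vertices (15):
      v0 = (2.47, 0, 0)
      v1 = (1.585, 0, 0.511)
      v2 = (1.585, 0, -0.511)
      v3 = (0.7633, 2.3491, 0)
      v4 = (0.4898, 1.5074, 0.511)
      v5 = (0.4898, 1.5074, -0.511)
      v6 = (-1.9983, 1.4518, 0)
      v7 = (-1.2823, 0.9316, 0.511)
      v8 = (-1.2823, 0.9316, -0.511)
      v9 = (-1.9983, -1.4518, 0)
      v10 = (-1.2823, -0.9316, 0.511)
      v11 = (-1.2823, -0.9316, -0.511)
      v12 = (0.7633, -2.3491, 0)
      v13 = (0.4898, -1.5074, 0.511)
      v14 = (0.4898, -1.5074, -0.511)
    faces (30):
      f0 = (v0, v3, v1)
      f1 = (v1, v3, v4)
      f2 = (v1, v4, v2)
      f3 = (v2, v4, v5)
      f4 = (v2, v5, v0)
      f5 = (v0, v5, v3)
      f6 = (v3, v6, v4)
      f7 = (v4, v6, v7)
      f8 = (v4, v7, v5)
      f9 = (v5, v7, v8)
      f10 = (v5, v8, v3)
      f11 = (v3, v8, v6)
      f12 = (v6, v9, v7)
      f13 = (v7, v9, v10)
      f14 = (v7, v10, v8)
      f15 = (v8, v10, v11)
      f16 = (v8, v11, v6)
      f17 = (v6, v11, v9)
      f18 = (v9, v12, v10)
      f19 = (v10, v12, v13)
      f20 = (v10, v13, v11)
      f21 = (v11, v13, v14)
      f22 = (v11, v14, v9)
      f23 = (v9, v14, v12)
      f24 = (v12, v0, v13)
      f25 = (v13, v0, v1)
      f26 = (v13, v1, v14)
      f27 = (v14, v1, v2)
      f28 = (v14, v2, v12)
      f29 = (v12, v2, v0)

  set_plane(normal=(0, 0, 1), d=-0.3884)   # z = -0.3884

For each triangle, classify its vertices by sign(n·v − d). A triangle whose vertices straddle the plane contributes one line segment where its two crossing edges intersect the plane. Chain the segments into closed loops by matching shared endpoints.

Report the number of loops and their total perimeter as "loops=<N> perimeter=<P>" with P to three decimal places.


Straddling triangles (20 of 30):
  (v1,v4,v2) [++-] → (1.45362, 0.180829, -0.3884)–(1.585, 0, -0.3884)  len=0.2235
  (v2,v4,v5) [-+-] → (1.45362, 0.180829, -0.3884)–(0.4898, 1.5074, -0.3884)  len=1.6397
  (v2,v5,v0) [--+] → (0.964893, 1.14574, -0.3884)–(1.79733, 0, -0.3884)  len=1.4162
  (v0,v5,v3) [+-+] → (0.964893, 1.14574, -0.3884)–(0.555419, 1.70934, -0.3884)  len=0.6966
  (v4,v7,v5) [++-] → (0.277217, 1.43833, -0.3884)–(0.4898, 1.5074, -0.3884)  len=0.2235
  (v5,v7,v8) [-+-] → (0.277217, 1.43833, -0.3884)–(-1.2823, 0.9316, -0.3884)  len=1.6398
  (v5,v8,v3) [--+] → (-0.791516, 1.27169, -0.3884)–(0.555419, 1.70934, -0.3884)  len=1.4163
  (v3,v8,v6) [+-+] → (-0.791516, 1.27169, -0.3884)–(-1.45408, 1.05641, -0.3884)  len=0.6967
  (v7,v10,v8) [++-] → (-1.2823, 0.708089, -0.3884)–(-1.2823, 0.9316, -0.3884)  len=0.2235
  (v8,v10,v11) [-+-] → (-1.2823, 0.708089, -0.3884)–(-1.2823, -0.9316, -0.3884)  len=1.6397
  (v8,v11,v6) [--+] → (-1.45408, -0.359771, -0.3884)–(-1.45408, 1.05641, -0.3884)  len=1.4162
  (v6,v11,v9) [+-+] → (-1.45408, -0.359771, -0.3884)–(-1.45408, -1.05641, -0.3884)  len=0.6966
  (v10,v13,v11) [++-] → (-1.06972, -1.00067, -0.3884)–(-1.2823, -0.9316, -0.3884)  len=0.2235
  (v11,v13,v14) [-+-] → (-1.06972, -1.00067, -0.3884)–(0.4898, -1.5074, -0.3884)  len=1.6398
  (v11,v14,v9) [--+] → (-0.107149, -1.49406, -0.3884)–(-1.45408, -1.05641, -0.3884)  len=1.4163
  (v9,v14,v12) [+-+] → (-0.107149, -1.49406, -0.3884)–(0.555419, -1.70934, -0.3884)  len=0.6967
  (v13,v1,v14) [++-] → (0.621181, -1.32657, -0.3884)–(0.4898, -1.5074, -0.3884)  len=0.2235
  (v14,v1,v2) [-+-] → (0.621181, -1.32657, -0.3884)–(1.585, 0, -0.3884)  len=1.6397
  (v14,v2,v12) [--+] → (1.38786, -0.5636, -0.3884)–(0.555419, -1.70934, -0.3884)  len=1.4162
  (v12,v2,v0) [+-+] → (1.38786, -0.5636, -0.3884)–(1.79733, 0, -0.3884)  len=0.6966

Chained into 2 loop(s):
  loop 1: 10 segments, perimeter = 9.3163
  loop 2: 10 segments, perimeter = 10.5644
Total perimeter = 19.881

loops=2 perimeter=19.881


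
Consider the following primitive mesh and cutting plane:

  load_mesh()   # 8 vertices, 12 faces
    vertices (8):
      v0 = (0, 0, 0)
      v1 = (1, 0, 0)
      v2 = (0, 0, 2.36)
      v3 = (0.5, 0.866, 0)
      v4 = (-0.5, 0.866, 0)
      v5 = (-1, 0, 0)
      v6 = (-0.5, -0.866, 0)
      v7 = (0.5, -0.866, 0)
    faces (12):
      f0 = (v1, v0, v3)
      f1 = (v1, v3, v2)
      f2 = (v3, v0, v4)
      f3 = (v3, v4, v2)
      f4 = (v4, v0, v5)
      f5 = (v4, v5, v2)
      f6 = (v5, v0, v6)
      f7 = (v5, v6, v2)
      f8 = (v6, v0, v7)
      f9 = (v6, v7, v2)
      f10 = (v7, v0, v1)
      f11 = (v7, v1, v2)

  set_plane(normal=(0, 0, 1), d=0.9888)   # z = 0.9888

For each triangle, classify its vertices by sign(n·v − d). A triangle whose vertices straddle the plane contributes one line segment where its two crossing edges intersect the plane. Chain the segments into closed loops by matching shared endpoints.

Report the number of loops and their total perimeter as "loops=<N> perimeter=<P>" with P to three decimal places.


loops=1 perimeter=3.486

Straddling triangles (6 of 12):
  (v1,v3,v2) [--+] → (0.290508, 0.503161, 0.9888)–(0.581017, 0, 0.9888)  len=0.5810
  (v3,v4,v2) [--+] → (-0.290508, 0.503161, 0.9888)–(0.290508, 0.503161, 0.9888)  len=0.5810
  (v4,v5,v2) [--+] → (-0.581017, 0, 0.9888)–(-0.290508, 0.503161, 0.9888)  len=0.5810
  (v5,v6,v2) [--+] → (-0.290508, -0.503161, 0.9888)–(-0.581017, 0, 0.9888)  len=0.5810
  (v6,v7,v2) [--+] → (0.290508, -0.503161, 0.9888)–(-0.290508, -0.503161, 0.9888)  len=0.5810
  (v7,v1,v2) [--+] → (0.581017, 0, 0.9888)–(0.290508, -0.503161, 0.9888)  len=0.5810

Chained into 1 loop(s):
  loop 1: 6 segments, perimeter = 3.4861
Total perimeter = 3.486


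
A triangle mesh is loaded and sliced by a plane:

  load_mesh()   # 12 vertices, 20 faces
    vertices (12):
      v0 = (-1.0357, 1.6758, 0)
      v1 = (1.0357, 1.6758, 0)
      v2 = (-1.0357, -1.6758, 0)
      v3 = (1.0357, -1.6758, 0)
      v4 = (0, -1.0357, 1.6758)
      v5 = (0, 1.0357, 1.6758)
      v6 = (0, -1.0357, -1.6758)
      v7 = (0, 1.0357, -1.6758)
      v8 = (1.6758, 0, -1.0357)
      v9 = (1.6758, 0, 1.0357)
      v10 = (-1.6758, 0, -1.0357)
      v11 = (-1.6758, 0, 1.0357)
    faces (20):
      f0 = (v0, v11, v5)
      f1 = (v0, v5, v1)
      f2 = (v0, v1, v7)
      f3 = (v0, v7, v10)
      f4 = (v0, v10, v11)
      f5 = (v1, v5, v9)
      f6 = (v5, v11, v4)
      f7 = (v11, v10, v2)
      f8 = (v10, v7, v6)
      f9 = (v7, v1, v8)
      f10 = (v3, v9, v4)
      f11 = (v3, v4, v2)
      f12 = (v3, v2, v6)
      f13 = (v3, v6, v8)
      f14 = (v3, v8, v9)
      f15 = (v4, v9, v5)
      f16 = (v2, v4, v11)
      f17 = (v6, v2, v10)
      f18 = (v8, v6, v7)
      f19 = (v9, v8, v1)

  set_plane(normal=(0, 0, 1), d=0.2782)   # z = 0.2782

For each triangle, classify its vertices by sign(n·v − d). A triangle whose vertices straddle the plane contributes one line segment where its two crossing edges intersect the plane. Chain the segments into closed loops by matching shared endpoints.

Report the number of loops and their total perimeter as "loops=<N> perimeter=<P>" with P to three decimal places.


loops=1 perimeter=10.648

Straddling triangles (10 of 20):
  (v0,v11,v5) [-++] → (-1.20764, 1.22566, 0.2782)–(-0.863763, 1.56954, 0.2782)  len=0.4863
  (v0,v5,v1) [-+-] → (-0.863763, 1.56954, 0.2782)–(0.863763, 1.56954, 0.2782)  len=1.7275
  (v0,v10,v11) [--+] → (-1.6758, 0, 0.2782)–(-1.20764, 1.22566, 0.2782)  len=1.3120
  (v1,v5,v9) [-++] → (0.863763, 1.56954, 0.2782)–(1.20764, 1.22566, 0.2782)  len=0.4863
  (v11,v10,v2) [+--] → (-1.6758, 0, 0.2782)–(-1.20764, -1.22566, 0.2782)  len=1.3120
  (v3,v9,v4) [-++] → (1.20764, -1.22566, 0.2782)–(0.863763, -1.56954, 0.2782)  len=0.4863
  (v3,v4,v2) [-+-] → (0.863763, -1.56954, 0.2782)–(-0.863763, -1.56954, 0.2782)  len=1.7275
  (v3,v8,v9) [--+] → (1.6758, 0, 0.2782)–(1.20764, -1.22566, 0.2782)  len=1.3120
  (v2,v4,v11) [-++] → (-0.863763, -1.56954, 0.2782)–(-1.20764, -1.22566, 0.2782)  len=0.4863
  (v9,v8,v1) [+--] → (1.6758, 0, 0.2782)–(1.20764, 1.22566, 0.2782)  len=1.3120

Chained into 1 loop(s):
  loop 1: 10 segments, perimeter = 10.6484
Total perimeter = 10.648


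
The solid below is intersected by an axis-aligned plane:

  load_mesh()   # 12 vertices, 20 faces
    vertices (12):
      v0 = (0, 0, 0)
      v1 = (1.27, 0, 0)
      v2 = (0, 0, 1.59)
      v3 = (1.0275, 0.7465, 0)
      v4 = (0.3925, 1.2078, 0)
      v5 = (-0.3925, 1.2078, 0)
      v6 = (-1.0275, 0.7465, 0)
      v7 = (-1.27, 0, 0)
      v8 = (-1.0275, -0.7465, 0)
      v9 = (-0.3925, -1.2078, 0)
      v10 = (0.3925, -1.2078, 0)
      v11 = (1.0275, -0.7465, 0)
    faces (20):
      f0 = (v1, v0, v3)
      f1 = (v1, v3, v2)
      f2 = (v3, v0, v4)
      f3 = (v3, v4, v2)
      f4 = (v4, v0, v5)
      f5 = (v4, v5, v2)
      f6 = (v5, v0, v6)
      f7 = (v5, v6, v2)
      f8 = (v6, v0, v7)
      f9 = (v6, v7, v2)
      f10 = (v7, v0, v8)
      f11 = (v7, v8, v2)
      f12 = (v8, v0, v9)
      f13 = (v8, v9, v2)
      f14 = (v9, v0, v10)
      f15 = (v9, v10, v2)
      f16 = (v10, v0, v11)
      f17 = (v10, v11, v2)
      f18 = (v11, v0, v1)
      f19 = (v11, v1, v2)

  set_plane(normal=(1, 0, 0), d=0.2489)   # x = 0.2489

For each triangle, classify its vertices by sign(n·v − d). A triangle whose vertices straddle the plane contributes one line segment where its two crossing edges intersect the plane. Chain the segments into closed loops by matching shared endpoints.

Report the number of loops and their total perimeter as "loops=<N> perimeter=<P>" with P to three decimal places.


Straddling triangles (12 of 20):
  (v1,v0,v3) [+-+] → (0.2489, 0, 0)–(0.2489, 0.180831, 0)  len=0.1808
  (v1,v3,v2) [++-] → (0.2489, 0.180831, 1.20484)–(0.2489, 0, 1.27839)  len=0.1952
  (v3,v0,v4) [+-+] → (0.2489, 0.180831, 0)–(0.2489, 0.765914, 0)  len=0.5851
  (v3,v4,v2) [++-] → (0.2489, 0.765914, 0.581717)–(0.2489, 0.180831, 1.20484)  len=0.8548
  (v4,v0,v5) [+--] → (0.2489, 0.765914, 0)–(0.2489, 1.2078, 0)  len=0.4419
  (v4,v5,v2) [+--] → (0.2489, 1.2078, 0)–(0.2489, 0.765914, 0.581717)  len=0.7305
  (v9,v0,v10) [--+] → (0.2489, -0.765914, 0)–(0.2489, -1.2078, 0)  len=0.4419
  (v9,v10,v2) [-+-] → (0.2489, -1.2078, 0)–(0.2489, -0.765914, 0.581717)  len=0.7305
  (v10,v0,v11) [+-+] → (0.2489, -0.765914, 0)–(0.2489, -0.180831, 0)  len=0.5851
  (v10,v11,v2) [++-] → (0.2489, -0.180831, 1.20484)–(0.2489, -0.765914, 0.581717)  len=0.8548
  (v11,v0,v1) [+-+] → (0.2489, -0.180831, 0)–(0.2489, 0, 0)  len=0.1808
  (v11,v1,v2) [++-] → (0.2489, 0, 1.27839)–(0.2489, -0.180831, 1.20484)  len=0.1952

Chained into 1 loop(s):
  loop 1: 12 segments, perimeter = 5.9766
Total perimeter = 5.977

loops=1 perimeter=5.977


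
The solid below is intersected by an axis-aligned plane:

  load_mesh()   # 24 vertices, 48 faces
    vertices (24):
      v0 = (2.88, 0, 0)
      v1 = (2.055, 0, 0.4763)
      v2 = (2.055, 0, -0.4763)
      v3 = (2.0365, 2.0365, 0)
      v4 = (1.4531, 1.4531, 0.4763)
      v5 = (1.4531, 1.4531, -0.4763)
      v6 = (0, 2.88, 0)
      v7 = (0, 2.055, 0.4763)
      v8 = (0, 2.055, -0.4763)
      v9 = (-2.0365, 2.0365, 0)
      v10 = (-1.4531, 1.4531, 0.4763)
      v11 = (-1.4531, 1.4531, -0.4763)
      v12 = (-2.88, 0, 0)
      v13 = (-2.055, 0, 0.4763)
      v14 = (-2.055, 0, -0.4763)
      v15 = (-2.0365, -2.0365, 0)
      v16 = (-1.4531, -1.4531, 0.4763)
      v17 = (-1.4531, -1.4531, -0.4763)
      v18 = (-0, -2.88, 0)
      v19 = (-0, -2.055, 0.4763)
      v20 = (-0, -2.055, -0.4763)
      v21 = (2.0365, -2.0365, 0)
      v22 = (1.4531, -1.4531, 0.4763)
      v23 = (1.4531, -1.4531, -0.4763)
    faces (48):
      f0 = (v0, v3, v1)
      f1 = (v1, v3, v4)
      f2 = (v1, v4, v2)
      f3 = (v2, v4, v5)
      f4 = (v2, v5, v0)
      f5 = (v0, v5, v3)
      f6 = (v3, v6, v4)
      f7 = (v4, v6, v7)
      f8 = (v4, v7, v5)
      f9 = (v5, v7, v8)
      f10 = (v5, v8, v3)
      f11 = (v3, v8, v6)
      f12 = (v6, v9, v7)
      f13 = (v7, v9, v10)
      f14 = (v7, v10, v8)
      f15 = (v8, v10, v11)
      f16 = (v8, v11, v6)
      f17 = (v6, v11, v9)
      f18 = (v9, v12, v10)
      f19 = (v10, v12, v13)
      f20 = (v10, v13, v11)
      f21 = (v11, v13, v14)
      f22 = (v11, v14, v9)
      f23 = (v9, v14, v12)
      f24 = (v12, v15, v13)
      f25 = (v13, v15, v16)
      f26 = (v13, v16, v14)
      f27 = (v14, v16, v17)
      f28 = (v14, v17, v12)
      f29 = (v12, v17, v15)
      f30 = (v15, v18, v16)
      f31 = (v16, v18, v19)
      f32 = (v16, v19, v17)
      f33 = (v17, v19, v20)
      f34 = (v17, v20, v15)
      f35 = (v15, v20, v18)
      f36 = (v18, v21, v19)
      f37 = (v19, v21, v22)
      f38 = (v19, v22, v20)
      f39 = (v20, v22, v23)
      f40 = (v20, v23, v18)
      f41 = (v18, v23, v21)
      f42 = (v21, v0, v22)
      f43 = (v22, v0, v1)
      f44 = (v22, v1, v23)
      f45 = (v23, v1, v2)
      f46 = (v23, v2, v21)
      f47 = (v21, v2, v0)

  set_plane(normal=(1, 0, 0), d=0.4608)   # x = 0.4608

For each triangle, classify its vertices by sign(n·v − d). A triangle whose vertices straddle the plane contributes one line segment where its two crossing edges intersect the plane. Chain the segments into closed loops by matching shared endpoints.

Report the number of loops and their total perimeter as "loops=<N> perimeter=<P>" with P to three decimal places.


Straddling triangles (12 of 48):
  (v3,v6,v4) [+-+] → (0.4608, 2.68914, 0)–(0.4608, 2.42751, 0.151042)  len=0.3021
  (v4,v6,v7) [+--] → (0.4608, 2.42751, 0.151042)–(0.4608, 1.86413, 0.4763)  len=0.6505
  (v4,v7,v5) [+-+] → (0.4608, 1.86413, 0.4763)–(0.4608, 1.86413, 0.174216)  len=0.3021
  (v5,v7,v8) [+--] → (0.4608, 1.86413, 0.174216)–(0.4608, 1.86413, -0.4763)  len=0.6505
  (v5,v8,v3) [+-+] → (0.4608, 1.86413, -0.4763)–(0.4608, 2.05081, -0.368527)  len=0.2156
  (v3,v8,v6) [+--] → (0.4608, 2.05081, -0.368527)–(0.4608, 2.68914, 0)  len=0.7371
  (v18,v21,v19) [-+-] → (0.4608, -2.68914, 0)–(0.4608, -2.05081, 0.368527)  len=0.7371
  (v19,v21,v22) [-++] → (0.4608, -2.05081, 0.368527)–(0.4608, -1.86413, 0.4763)  len=0.2156
  (v19,v22,v20) [-+-] → (0.4608, -1.86413, 0.4763)–(0.4608, -1.86413, -0.174216)  len=0.6505
  (v20,v22,v23) [-++] → (0.4608, -1.86413, -0.174216)–(0.4608, -1.86413, -0.4763)  len=0.3021
  (v20,v23,v18) [-+-] → (0.4608, -1.86413, -0.4763)–(0.4608, -2.42751, -0.151042)  len=0.6505
  (v18,v23,v21) [-++] → (0.4608, -2.42751, -0.151042)–(0.4608, -2.68914, 0)  len=0.3021

Chained into 2 loop(s):
  loop 1: 6 segments, perimeter = 2.8579
  loop 2: 6 segments, perimeter = 2.8579
Total perimeter = 5.716

loops=2 perimeter=5.716


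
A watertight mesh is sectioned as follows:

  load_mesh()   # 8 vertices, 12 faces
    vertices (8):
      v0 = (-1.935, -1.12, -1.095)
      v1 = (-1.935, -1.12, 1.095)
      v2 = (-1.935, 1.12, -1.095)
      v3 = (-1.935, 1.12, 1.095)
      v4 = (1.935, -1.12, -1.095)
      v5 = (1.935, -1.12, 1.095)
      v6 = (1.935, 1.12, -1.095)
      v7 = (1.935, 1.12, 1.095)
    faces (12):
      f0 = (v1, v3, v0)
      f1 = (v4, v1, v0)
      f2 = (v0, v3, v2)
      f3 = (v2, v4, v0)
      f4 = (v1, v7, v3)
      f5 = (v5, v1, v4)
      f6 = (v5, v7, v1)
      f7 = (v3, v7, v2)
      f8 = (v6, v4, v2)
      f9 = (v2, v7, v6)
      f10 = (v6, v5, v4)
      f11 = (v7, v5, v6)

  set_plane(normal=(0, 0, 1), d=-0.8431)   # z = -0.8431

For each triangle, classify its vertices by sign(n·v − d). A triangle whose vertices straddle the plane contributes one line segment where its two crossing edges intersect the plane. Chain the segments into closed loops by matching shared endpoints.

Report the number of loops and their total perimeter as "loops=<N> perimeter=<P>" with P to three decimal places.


loops=1 perimeter=12.220

Straddling triangles (8 of 12):
  (v1,v3,v0) [++-] → (-1.935, -0.862349, -0.8431)–(-1.935, -1.12, -0.8431)  len=0.2577
  (v4,v1,v0) [-+-] → (1.48986, -1.12, -0.8431)–(-1.935, -1.12, -0.8431)  len=3.4249
  (v0,v3,v2) [-+-] → (-1.935, -0.862349, -0.8431)–(-1.935, 1.12, -0.8431)  len=1.9823
  (v5,v1,v4) [++-] → (1.48986, -1.12, -0.8431)–(1.935, -1.12, -0.8431)  len=0.4451
  (v3,v7,v2) [++-] → (-1.48986, 1.12, -0.8431)–(-1.935, 1.12, -0.8431)  len=0.4451
  (v2,v7,v6) [-+-] → (-1.48986, 1.12, -0.8431)–(1.935, 1.12, -0.8431)  len=3.4249
  (v6,v5,v4) [-+-] → (1.935, 0.862349, -0.8431)–(1.935, -1.12, -0.8431)  len=1.9823
  (v7,v5,v6) [++-] → (1.935, 0.862349, -0.8431)–(1.935, 1.12, -0.8431)  len=0.2577

Chained into 1 loop(s):
  loop 1: 8 segments, perimeter = 12.2200
Total perimeter = 12.220


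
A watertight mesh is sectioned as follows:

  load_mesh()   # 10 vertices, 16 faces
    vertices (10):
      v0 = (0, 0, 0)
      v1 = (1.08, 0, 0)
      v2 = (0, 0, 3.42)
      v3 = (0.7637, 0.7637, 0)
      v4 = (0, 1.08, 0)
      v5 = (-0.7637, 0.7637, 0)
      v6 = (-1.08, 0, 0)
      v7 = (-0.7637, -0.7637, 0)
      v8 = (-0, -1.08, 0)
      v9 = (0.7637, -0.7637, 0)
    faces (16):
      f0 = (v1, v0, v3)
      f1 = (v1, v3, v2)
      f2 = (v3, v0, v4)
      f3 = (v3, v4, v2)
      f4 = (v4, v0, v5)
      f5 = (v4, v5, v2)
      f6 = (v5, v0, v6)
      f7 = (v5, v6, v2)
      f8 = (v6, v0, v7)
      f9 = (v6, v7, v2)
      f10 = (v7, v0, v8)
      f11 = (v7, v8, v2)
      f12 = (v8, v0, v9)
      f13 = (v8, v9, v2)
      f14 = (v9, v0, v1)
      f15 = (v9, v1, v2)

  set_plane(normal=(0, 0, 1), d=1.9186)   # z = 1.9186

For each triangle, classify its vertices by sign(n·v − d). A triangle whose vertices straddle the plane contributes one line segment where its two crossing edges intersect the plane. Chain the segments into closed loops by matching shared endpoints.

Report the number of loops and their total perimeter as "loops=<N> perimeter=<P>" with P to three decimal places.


Straddling triangles (8 of 16):
  (v1,v3,v2) [--+] → (0.335269, 0.335269, 1.9186)–(0.474126, 0, 1.9186)  len=0.3629
  (v3,v4,v2) [--+] → (0, 0.474126, 1.9186)–(0.335269, 0.335269, 1.9186)  len=0.3629
  (v4,v5,v2) [--+] → (-0.335269, 0.335269, 1.9186)–(0, 0.474126, 1.9186)  len=0.3629
  (v5,v6,v2) [--+] → (-0.474126, 0, 1.9186)–(-0.335269, 0.335269, 1.9186)  len=0.3629
  (v6,v7,v2) [--+] → (-0.335269, -0.335269, 1.9186)–(-0.474126, 0, 1.9186)  len=0.3629
  (v7,v8,v2) [--+] → (0, -0.474126, 1.9186)–(-0.335269, -0.335269, 1.9186)  len=0.3629
  (v8,v9,v2) [--+] → (0.335269, -0.335269, 1.9186)–(0, -0.474126, 1.9186)  len=0.3629
  (v9,v1,v2) [--+] → (0.474126, 0, 1.9186)–(0.335269, -0.335269, 1.9186)  len=0.3629

Chained into 1 loop(s):
  loop 1: 8 segments, perimeter = 2.9031
Total perimeter = 2.903

loops=1 perimeter=2.903


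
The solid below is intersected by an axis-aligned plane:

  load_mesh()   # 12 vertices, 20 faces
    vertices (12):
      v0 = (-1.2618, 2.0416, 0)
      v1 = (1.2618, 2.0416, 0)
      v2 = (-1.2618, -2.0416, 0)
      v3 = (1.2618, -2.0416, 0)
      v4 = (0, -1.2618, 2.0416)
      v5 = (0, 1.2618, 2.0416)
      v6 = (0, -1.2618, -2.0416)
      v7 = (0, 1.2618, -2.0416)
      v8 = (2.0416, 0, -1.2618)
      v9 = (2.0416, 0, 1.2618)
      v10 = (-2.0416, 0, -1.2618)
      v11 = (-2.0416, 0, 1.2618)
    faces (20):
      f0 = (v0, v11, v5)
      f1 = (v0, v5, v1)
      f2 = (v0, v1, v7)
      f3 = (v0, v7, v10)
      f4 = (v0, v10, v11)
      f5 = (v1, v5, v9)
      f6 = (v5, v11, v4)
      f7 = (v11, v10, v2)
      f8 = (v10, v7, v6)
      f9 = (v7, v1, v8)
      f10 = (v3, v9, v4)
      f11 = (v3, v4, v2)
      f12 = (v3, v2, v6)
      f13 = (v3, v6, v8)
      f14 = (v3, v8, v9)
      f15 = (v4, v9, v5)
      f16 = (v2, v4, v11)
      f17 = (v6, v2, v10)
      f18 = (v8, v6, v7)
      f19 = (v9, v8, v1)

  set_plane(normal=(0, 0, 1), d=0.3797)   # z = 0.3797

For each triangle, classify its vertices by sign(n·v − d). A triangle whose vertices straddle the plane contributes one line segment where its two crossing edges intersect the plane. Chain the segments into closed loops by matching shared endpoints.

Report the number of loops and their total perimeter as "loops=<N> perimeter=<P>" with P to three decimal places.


loops=1 perimeter=12.875

Straddling triangles (10 of 20):
  (v0,v11,v5) [-++] → (-1.49646, 1.42724, 0.3797)–(-1.02713, 1.89657, 0.3797)  len=0.6637
  (v0,v5,v1) [-+-] → (-1.02713, 1.89657, 0.3797)–(1.02713, 1.89657, 0.3797)  len=2.0543
  (v0,v10,v11) [--+] → (-2.0416, 0, 0.3797)–(-1.49646, 1.42724, 0.3797)  len=1.5278
  (v1,v5,v9) [-++] → (1.02713, 1.89657, 0.3797)–(1.49646, 1.42724, 0.3797)  len=0.6637
  (v11,v10,v2) [+--] → (-2.0416, 0, 0.3797)–(-1.49646, -1.42724, 0.3797)  len=1.5278
  (v3,v9,v4) [-++] → (1.49646, -1.42724, 0.3797)–(1.02713, -1.89657, 0.3797)  len=0.6637
  (v3,v4,v2) [-+-] → (1.02713, -1.89657, 0.3797)–(-1.02713, -1.89657, 0.3797)  len=2.0543
  (v3,v8,v9) [--+] → (2.0416, 0, 0.3797)–(1.49646, -1.42724, 0.3797)  len=1.5278
  (v2,v4,v11) [-++] → (-1.02713, -1.89657, 0.3797)–(-1.49646, -1.42724, 0.3797)  len=0.6637
  (v9,v8,v1) [+--] → (2.0416, 0, 0.3797)–(1.49646, 1.42724, 0.3797)  len=1.5278

Chained into 1 loop(s):
  loop 1: 10 segments, perimeter = 12.8747
Total perimeter = 12.875
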